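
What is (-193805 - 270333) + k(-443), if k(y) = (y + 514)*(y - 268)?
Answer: -514619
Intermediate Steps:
k(y) = (-268 + y)*(514 + y) (k(y) = (514 + y)*(-268 + y) = (-268 + y)*(514 + y))
(-193805 - 270333) + k(-443) = (-193805 - 270333) + (-137752 + (-443)**2 + 246*(-443)) = -464138 + (-137752 + 196249 - 108978) = -464138 - 50481 = -514619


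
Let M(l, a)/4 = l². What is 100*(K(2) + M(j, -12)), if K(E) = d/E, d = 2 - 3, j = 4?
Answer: 6350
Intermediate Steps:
d = -1
M(l, a) = 4*l²
K(E) = -1/E
100*(K(2) + M(j, -12)) = 100*(-1/2 + 4*4²) = 100*(-1*½ + 4*16) = 100*(-½ + 64) = 100*(127/2) = 6350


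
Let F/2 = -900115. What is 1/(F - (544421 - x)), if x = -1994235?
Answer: -1/4338886 ≈ -2.3047e-7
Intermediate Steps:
F = -1800230 (F = 2*(-900115) = -1800230)
1/(F - (544421 - x)) = 1/(-1800230 - (544421 - 1*(-1994235))) = 1/(-1800230 - (544421 + 1994235)) = 1/(-1800230 - 1*2538656) = 1/(-1800230 - 2538656) = 1/(-4338886) = -1/4338886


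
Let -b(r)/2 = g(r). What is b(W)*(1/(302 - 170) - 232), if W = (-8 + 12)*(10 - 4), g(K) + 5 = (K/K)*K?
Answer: 581837/66 ≈ 8815.7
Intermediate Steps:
g(K) = -5 + K (g(K) = -5 + (K/K)*K = -5 + 1*K = -5 + K)
W = 24 (W = 4*6 = 24)
b(r) = 10 - 2*r (b(r) = -2*(-5 + r) = 10 - 2*r)
b(W)*(1/(302 - 170) - 232) = (10 - 2*24)*(1/(302 - 170) - 232) = (10 - 48)*(1/132 - 232) = -38*(1/132 - 232) = -38*(-30623/132) = 581837/66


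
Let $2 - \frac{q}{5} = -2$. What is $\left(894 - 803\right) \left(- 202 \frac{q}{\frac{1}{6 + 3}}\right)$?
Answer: $-3308760$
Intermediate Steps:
$q = 20$ ($q = 10 - -10 = 10 + 10 = 20$)
$\left(894 - 803\right) \left(- 202 \frac{q}{\frac{1}{6 + 3}}\right) = \left(894 - 803\right) \left(- 202 \frac{20}{\frac{1}{6 + 3}}\right) = \left(894 - 803\right) \left(- 202 \frac{20}{\frac{1}{9}}\right) = 91 \left(- 202 \cdot 20 \frac{1}{\frac{1}{9}}\right) = 91 \left(- 202 \cdot 20 \cdot 9\right) = 91 \left(\left(-202\right) 180\right) = 91 \left(-36360\right) = -3308760$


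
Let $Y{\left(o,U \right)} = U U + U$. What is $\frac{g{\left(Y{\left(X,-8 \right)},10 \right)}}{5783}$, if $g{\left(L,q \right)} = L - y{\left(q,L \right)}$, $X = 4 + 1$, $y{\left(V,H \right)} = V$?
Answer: $\frac{46}{5783} \approx 0.0079543$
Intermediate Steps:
$X = 5$
$Y{\left(o,U \right)} = U + U^{2}$ ($Y{\left(o,U \right)} = U^{2} + U = U + U^{2}$)
$g{\left(L,q \right)} = L - q$
$\frac{g{\left(Y{\left(X,-8 \right)},10 \right)}}{5783} = \frac{- 8 \left(1 - 8\right) - 10}{5783} = \left(\left(-8\right) \left(-7\right) - 10\right) \frac{1}{5783} = \left(56 - 10\right) \frac{1}{5783} = 46 \cdot \frac{1}{5783} = \frac{46}{5783}$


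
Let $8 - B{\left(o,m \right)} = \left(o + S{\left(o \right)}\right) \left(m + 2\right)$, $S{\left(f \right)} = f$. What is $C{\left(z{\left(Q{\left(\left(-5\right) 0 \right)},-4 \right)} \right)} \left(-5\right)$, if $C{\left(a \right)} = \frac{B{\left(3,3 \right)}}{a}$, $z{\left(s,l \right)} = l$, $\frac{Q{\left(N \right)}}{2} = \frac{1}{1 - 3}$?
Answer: $- \frac{55}{2} \approx -27.5$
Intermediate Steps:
$Q{\left(N \right)} = -1$ ($Q{\left(N \right)} = \frac{2}{1 - 3} = \frac{2}{-2} = 2 \left(- \frac{1}{2}\right) = -1$)
$B{\left(o,m \right)} = 8 - 2 o \left(2 + m\right)$ ($B{\left(o,m \right)} = 8 - \left(o + o\right) \left(m + 2\right) = 8 - 2 o \left(2 + m\right)$)
$C{\left(a \right)} = - \frac{22}{a}$ ($C{\left(a \right)} = \frac{8 - 12 - 6 \cdot 3}{a} = \frac{8 - 12 - 18}{a} = - \frac{22}{a}$)
$C{\left(z{\left(Q{\left(\left(-5\right) 0 \right)},-4 \right)} \right)} \left(-5\right) = - \frac{22}{-4} \left(-5\right) = \left(-22\right) \left(- \frac{1}{4}\right) \left(-5\right) = \frac{11}{2} \left(-5\right) = - \frac{55}{2}$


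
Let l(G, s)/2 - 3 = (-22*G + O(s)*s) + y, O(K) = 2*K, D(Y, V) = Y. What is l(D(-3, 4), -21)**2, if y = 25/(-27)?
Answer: 2632100416/729 ≈ 3.6106e+6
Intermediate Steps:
y = -25/27 (y = 25*(-1/27) = -25/27 ≈ -0.92593)
l(G, s) = 112/27 - 44*G + 4*s**2 (l(G, s) = 6 + 2*((-22*G + (2*s)*s) - 25/27) = 6 + 2*((-22*G + 2*s**2) - 25/27) = 6 + 2*(-25/27 - 22*G + 2*s**2) = 6 + (-50/27 - 44*G + 4*s**2) = 112/27 - 44*G + 4*s**2)
l(D(-3, 4), -21)**2 = (112/27 - 44*(-3) + 4*(-21)**2)**2 = (112/27 + 132 + 4*441)**2 = (112/27 + 132 + 1764)**2 = (51304/27)**2 = 2632100416/729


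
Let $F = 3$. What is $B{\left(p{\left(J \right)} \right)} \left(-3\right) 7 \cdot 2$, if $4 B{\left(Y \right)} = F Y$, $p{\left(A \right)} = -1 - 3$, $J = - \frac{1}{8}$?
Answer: $126$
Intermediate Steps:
$J = - \frac{1}{8}$ ($J = \left(-1\right) \frac{1}{8} = - \frac{1}{8} \approx -0.125$)
$p{\left(A \right)} = -4$
$B{\left(Y \right)} = \frac{3 Y}{4}$
$B{\left(p{\left(J \right)} \right)} \left(-3\right) 7 \cdot 2 = \frac{3}{4} \left(-4\right) \left(-3\right) 7 \cdot 2 = - 3 \left(\left(-21\right) 2\right) = \left(-3\right) \left(-42\right) = 126$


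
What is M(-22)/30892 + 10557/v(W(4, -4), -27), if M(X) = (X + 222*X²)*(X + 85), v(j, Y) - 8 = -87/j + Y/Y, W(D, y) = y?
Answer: 356158575/633286 ≈ 562.40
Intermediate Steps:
v(j, Y) = 9 - 87/j (v(j, Y) = 8 + (-87/j + Y/Y) = 8 + (-87/j + 1) = 8 + (1 - 87/j) = 9 - 87/j)
M(X) = (85 + X)*(X + 222*X²) (M(X) = (X + 222*X²)*(85 + X) = (85 + X)*(X + 222*X²))
M(-22)/30892 + 10557/v(W(4, -4), -27) = -22*(85 + 222*(-22)² + 18871*(-22))/30892 + 10557/(9 - 87/(-4)) = -22*(85 + 222*484 - 415162)*(1/30892) + 10557/(9 - 87*(-¼)) = -22*(85 + 107448 - 415162)*(1/30892) + 10557/(9 + 87/4) = -22*(-307629)*(1/30892) + 10557/(123/4) = 6767838*(1/30892) + 10557*(4/123) = 3383919/15446 + 14076/41 = 356158575/633286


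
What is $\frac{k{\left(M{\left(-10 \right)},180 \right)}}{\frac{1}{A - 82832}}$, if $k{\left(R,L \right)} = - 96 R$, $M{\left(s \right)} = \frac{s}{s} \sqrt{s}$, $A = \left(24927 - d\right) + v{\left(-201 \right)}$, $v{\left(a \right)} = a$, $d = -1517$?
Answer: $5432544 i \sqrt{10} \approx 1.7179 \cdot 10^{7} i$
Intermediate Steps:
$A = 26243$ ($A = \left(24927 - -1517\right) - 201 = \left(24927 + 1517\right) - 201 = 26444 - 201 = 26243$)
$M{\left(s \right)} = \sqrt{s}$ ($M{\left(s \right)} = 1 \sqrt{s} = \sqrt{s}$)
$\frac{k{\left(M{\left(-10 \right)},180 \right)}}{\frac{1}{A - 82832}} = \frac{\left(-96\right) \sqrt{-10}}{\frac{1}{26243 - 82832}} = \frac{\left(-96\right) i \sqrt{10}}{\frac{1}{-56589}} = \frac{\left(-96\right) i \sqrt{10}}{- \frac{1}{56589}} = - 96 i \sqrt{10} \left(-56589\right) = 5432544 i \sqrt{10}$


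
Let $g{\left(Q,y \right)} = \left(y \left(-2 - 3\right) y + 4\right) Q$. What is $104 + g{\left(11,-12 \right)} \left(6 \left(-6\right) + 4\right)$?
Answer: $252136$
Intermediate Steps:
$g{\left(Q,y \right)} = Q \left(4 - 5 y^{2}\right)$ ($g{\left(Q,y \right)} = \left(y \left(-2 - 3\right) y + 4\right) Q = \left(y \left(-5\right) y + 4\right) Q = \left(- 5 y y + 4\right) Q = \left(- 5 y^{2} + 4\right) Q = \left(4 - 5 y^{2}\right) Q = Q \left(4 - 5 y^{2}\right)$)
$104 + g{\left(11,-12 \right)} \left(6 \left(-6\right) + 4\right) = 104 + 11 \left(4 - 5 \left(-12\right)^{2}\right) \left(6 \left(-6\right) + 4\right) = 104 + 11 \left(4 - 720\right) \left(-36 + 4\right) = 104 + 11 \left(4 - 720\right) \left(-32\right) = 104 + 11 \left(-716\right) \left(-32\right) = 104 - -252032 = 104 + 252032 = 252136$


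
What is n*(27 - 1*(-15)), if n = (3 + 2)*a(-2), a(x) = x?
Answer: -420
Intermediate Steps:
n = -10 (n = (3 + 2)*(-2) = 5*(-2) = -10)
n*(27 - 1*(-15)) = -10*(27 - 1*(-15)) = -10*(27 + 15) = -10*42 = -420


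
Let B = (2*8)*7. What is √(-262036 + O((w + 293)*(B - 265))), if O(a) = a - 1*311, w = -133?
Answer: I*√286827 ≈ 535.56*I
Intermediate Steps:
B = 112 (B = 16*7 = 112)
O(a) = -311 + a (O(a) = a - 311 = -311 + a)
√(-262036 + O((w + 293)*(B - 265))) = √(-262036 + (-311 + (-133 + 293)*(112 - 265))) = √(-262036 + (-311 + 160*(-153))) = √(-262036 + (-311 - 24480)) = √(-262036 - 24791) = √(-286827) = I*√286827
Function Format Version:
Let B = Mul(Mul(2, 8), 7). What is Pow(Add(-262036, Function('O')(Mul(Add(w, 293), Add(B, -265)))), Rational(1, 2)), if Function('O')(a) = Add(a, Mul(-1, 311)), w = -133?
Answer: Mul(I, Pow(286827, Rational(1, 2))) ≈ Mul(535.56, I)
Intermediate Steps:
B = 112 (B = Mul(16, 7) = 112)
Function('O')(a) = Add(-311, a) (Function('O')(a) = Add(a, -311) = Add(-311, a))
Pow(Add(-262036, Function('O')(Mul(Add(w, 293), Add(B, -265)))), Rational(1, 2)) = Pow(Add(-262036, Add(-311, Mul(Add(-133, 293), Add(112, -265)))), Rational(1, 2)) = Pow(Add(-262036, Add(-311, Mul(160, -153))), Rational(1, 2)) = Pow(Add(-262036, Add(-311, -24480)), Rational(1, 2)) = Pow(Add(-262036, -24791), Rational(1, 2)) = Pow(-286827, Rational(1, 2)) = Mul(I, Pow(286827, Rational(1, 2)))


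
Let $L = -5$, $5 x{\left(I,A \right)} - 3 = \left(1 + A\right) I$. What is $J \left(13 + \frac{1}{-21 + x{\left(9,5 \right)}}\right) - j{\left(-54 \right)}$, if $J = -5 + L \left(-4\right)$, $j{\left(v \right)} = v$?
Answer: $\frac{3959}{16} \approx 247.44$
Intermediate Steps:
$x{\left(I,A \right)} = \frac{3}{5} + \frac{I \left(1 + A\right)}{5}$ ($x{\left(I,A \right)} = \frac{3}{5} + \frac{\left(1 + A\right) I}{5} = \frac{3}{5} + \frac{I \left(1 + A\right)}{5}$)
$J = 15$ ($J = -5 - -20 = -5 + 20 = 15$)
$J \left(13 + \frac{1}{-21 + x{\left(9,5 \right)}}\right) - j{\left(-54 \right)} = 15 \left(13 + \frac{1}{-21 + \left(\frac{3}{5} + \frac{1}{5} \cdot 9 + \frac{1}{5} \cdot 5 \cdot 9\right)}\right) - -54 = 15 \left(13 + \frac{1}{-21 + \left(\frac{3}{5} + \frac{9}{5} + 9\right)}\right) + 54 = 15 \left(13 + \frac{1}{-21 + \frac{57}{5}}\right) + 54 = 15 \left(13 + \frac{1}{- \frac{48}{5}}\right) + 54 = 15 \left(13 - \frac{5}{48}\right) + 54 = 15 \cdot \frac{619}{48} + 54 = \frac{3095}{16} + 54 = \frac{3959}{16}$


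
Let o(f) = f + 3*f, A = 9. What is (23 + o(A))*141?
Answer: 8319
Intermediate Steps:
o(f) = 4*f
(23 + o(A))*141 = (23 + 4*9)*141 = (23 + 36)*141 = 59*141 = 8319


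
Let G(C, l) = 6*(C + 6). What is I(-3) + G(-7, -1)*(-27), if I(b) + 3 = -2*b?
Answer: 165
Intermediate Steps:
G(C, l) = 36 + 6*C (G(C, l) = 6*(6 + C) = 36 + 6*C)
I(b) = -3 - 2*b
I(-3) + G(-7, -1)*(-27) = (-3 - 2*(-3)) + (36 + 6*(-7))*(-27) = (-3 + 6) + (36 - 42)*(-27) = 3 - 6*(-27) = 3 + 162 = 165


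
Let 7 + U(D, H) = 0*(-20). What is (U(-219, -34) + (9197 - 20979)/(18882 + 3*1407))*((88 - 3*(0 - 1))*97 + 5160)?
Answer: -2426786461/23103 ≈ -1.0504e+5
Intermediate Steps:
U(D, H) = -7 (U(D, H) = -7 + 0*(-20) = -7 + 0 = -7)
(U(-219, -34) + (9197 - 20979)/(18882 + 3*1407))*((88 - 3*(0 - 1))*97 + 5160) = (-7 + (9197 - 20979)/(18882 + 3*1407))*((88 - 3*(0 - 1))*97 + 5160) = (-7 - 11782/(18882 + 4221))*((88 - 3*(-1))*97 + 5160) = (-7 - 11782/23103)*((88 + 3)*97 + 5160) = (-7 - 11782*1/23103)*(91*97 + 5160) = (-7 - 11782/23103)*(8827 + 5160) = -173503/23103*13987 = -2426786461/23103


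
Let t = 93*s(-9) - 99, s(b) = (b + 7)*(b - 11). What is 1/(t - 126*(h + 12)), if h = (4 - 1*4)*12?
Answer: 1/2109 ≈ 0.00047416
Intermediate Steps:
s(b) = (-11 + b)*(7 + b) (s(b) = (7 + b)*(-11 + b) = (-11 + b)*(7 + b))
h = 0 (h = (4 - 4)*12 = 0*12 = 0)
t = 3621 (t = 93*(-77 + (-9)² - 4*(-9)) - 99 = 93*(-77 + 81 + 36) - 99 = 93*40 - 99 = 3720 - 99 = 3621)
1/(t - 126*(h + 12)) = 1/(3621 - 126*(0 + 12)) = 1/(3621 - 126*12) = 1/(3621 - 1512) = 1/2109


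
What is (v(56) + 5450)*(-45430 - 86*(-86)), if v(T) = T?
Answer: -209415204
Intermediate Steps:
(v(56) + 5450)*(-45430 - 86*(-86)) = (56 + 5450)*(-45430 - 86*(-86)) = 5506*(-45430 + 7396) = 5506*(-38034) = -209415204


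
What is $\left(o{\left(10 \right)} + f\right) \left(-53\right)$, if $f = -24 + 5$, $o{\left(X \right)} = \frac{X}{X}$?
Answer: $954$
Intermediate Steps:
$o{\left(X \right)} = 1$
$f = -19$
$\left(o{\left(10 \right)} + f\right) \left(-53\right) = \left(1 - 19\right) \left(-53\right) = \left(-18\right) \left(-53\right) = 954$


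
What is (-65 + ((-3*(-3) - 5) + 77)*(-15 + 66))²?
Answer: 16532356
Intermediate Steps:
(-65 + ((-3*(-3) - 5) + 77)*(-15 + 66))² = (-65 + ((9 - 5) + 77)*51)² = (-65 + (4 + 77)*51)² = (-65 + 81*51)² = (-65 + 4131)² = 4066² = 16532356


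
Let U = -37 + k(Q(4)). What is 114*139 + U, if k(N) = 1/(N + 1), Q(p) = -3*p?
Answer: 173898/11 ≈ 15809.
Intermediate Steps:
k(N) = 1/(1 + N)
U = -408/11 (U = -37 + 1/(1 - 3*4) = -37 + 1/(1 - 12) = -37 + 1/(-11) = -37 - 1/11 = -408/11 ≈ -37.091)
114*139 + U = 114*139 - 408/11 = 15846 - 408/11 = 173898/11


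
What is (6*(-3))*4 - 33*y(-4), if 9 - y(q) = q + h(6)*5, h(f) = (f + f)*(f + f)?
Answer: 23259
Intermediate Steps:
h(f) = 4*f**2 (h(f) = (2*f)*(2*f) = 4*f**2)
y(q) = -711 - q (y(q) = 9 - (q + (4*6**2)*5) = 9 - (q + (4*36)*5) = 9 - (q + 144*5) = 9 - (q + 720) = 9 - (720 + q) = 9 + (-720 - q) = -711 - q)
(6*(-3))*4 - 33*y(-4) = (6*(-3))*4 - 33*(-711 - 1*(-4)) = -18*4 - 33*(-711 + 4) = -72 - 33*(-707) = -72 + 23331 = 23259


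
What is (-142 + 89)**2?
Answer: 2809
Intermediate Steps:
(-142 + 89)**2 = (-53)**2 = 2809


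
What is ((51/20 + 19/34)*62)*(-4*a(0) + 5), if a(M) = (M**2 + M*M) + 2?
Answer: -98301/170 ≈ -578.24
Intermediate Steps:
a(M) = 2 + 2*M**2 (a(M) = (M**2 + M**2) + 2 = 2*M**2 + 2 = 2 + 2*M**2)
((51/20 + 19/34)*62)*(-4*a(0) + 5) = ((51/20 + 19/34)*62)*(-4*(2 + 2*0**2) + 5) = ((51*(1/20) + 19*(1/34))*62)*(-4*(2 + 2*0) + 5) = ((51/20 + 19/34)*62)*(-4*(2 + 0) + 5) = ((1057/340)*62)*(-4*2 + 5) = 32767*(-8 + 5)/170 = (32767/170)*(-3) = -98301/170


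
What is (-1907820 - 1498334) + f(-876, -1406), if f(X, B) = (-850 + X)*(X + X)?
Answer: -382202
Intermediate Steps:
f(X, B) = 2*X*(-850 + X) (f(X, B) = (-850 + X)*(2*X) = 2*X*(-850 + X))
(-1907820 - 1498334) + f(-876, -1406) = (-1907820 - 1498334) + 2*(-876)*(-850 - 876) = -3406154 + 2*(-876)*(-1726) = -3406154 + 3023952 = -382202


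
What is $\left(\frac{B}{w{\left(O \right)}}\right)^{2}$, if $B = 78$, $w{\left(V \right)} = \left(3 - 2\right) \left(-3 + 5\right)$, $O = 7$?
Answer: $1521$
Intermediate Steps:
$w{\left(V \right)} = 2$ ($w{\left(V \right)} = 1 \cdot 2 = 2$)
$\left(\frac{B}{w{\left(O \right)}}\right)^{2} = \left(\frac{78}{2}\right)^{2} = \left(78 \cdot \frac{1}{2}\right)^{2} = 39^{2} = 1521$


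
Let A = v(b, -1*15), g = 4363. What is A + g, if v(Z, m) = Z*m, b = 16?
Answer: 4123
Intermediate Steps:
A = -240 (A = 16*(-1*15) = 16*(-15) = -240)
A + g = -240 + 4363 = 4123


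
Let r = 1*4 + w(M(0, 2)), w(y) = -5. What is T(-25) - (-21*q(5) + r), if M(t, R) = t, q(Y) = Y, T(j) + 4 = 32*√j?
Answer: 102 + 160*I ≈ 102.0 + 160.0*I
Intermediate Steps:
T(j) = -4 + 32*√j
r = -1 (r = 1*4 - 5 = 4 - 5 = -1)
T(-25) - (-21*q(5) + r) = (-4 + 32*√(-25)) - (-21*5 - 1) = (-4 + 32*(5*I)) - (-105 - 1) = (-4 + 160*I) - 1*(-106) = (-4 + 160*I) + 106 = 102 + 160*I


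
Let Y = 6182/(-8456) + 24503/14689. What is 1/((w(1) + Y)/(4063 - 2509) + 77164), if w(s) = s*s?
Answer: 96511312968/7447199074162829 ≈ 1.2959e-5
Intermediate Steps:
w(s) = s²
Y = 58194985/62105092 (Y = 6182*(-1/8456) + 24503*(1/14689) = -3091/4228 + 24503/14689 = 58194985/62105092 ≈ 0.93704)
1/((w(1) + Y)/(4063 - 2509) + 77164) = 1/((1² + 58194985/62105092)/(4063 - 2509) + 77164) = 1/((1 + 58194985/62105092)/1554 + 77164) = 1/((120300077/62105092)*(1/1554) + 77164) = 1/(120300077/96511312968 + 77164) = 1/(7447199074162829/96511312968) = 96511312968/7447199074162829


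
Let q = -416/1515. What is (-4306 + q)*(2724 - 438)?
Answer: -4971292572/505 ≈ -9.8441e+6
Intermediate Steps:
q = -416/1515 (q = -416*1/1515 = -416/1515 ≈ -0.27459)
(-4306 + q)*(2724 - 438) = (-4306 - 416/1515)*(2724 - 438) = -6524006/1515*2286 = -4971292572/505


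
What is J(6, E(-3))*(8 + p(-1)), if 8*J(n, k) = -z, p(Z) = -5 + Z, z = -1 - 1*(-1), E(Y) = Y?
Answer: 0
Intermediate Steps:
z = 0 (z = -1 + 1 = 0)
J(n, k) = 0 (J(n, k) = (-1*0)/8 = (⅛)*0 = 0)
J(6, E(-3))*(8 + p(-1)) = 0*(8 + (-5 - 1)) = 0*(8 - 6) = 0*2 = 0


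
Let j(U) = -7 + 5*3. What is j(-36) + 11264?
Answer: 11272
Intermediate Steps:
j(U) = 8 (j(U) = -7 + 15 = 8)
j(-36) + 11264 = 8 + 11264 = 11272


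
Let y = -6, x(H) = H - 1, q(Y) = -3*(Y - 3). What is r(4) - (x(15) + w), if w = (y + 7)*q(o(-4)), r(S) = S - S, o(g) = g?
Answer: -35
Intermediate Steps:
r(S) = 0
q(Y) = 9 - 3*Y (q(Y) = -3*(-3 + Y) = 9 - 3*Y)
x(H) = -1 + H
w = 21 (w = (-6 + 7)*(9 - 3*(-4)) = 1*(9 + 12) = 1*21 = 21)
r(4) - (x(15) + w) = 0 - ((-1 + 15) + 21) = 0 - (14 + 21) = 0 - 1*35 = 0 - 35 = -35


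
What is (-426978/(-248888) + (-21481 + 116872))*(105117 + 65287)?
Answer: 505718647612893/31111 ≈ 1.6255e+10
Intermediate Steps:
(-426978/(-248888) + (-21481 + 116872))*(105117 + 65287) = (-426978*(-1/248888) + 95391)*170404 = (213489/124444 + 95391)*170404 = (11871051093/124444)*170404 = 505718647612893/31111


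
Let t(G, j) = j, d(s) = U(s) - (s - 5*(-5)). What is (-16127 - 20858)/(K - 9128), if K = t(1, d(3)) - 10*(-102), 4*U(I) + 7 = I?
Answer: 36985/8137 ≈ 4.5453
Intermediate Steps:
U(I) = -7/4 + I/4
d(s) = -107/4 - 3*s/4 (d(s) = (-7/4 + s/4) - (s - 5*(-5)) = (-7/4 + s/4) - (s + 25) = (-7/4 + s/4) - (25 + s) = (-7/4 + s/4) + (-25 - s) = -107/4 - 3*s/4)
K = 991 (K = (-107/4 - ¾*3) - 10*(-102) = (-107/4 - 9/4) + 1020 = -29 + 1020 = 991)
(-16127 - 20858)/(K - 9128) = (-16127 - 20858)/(991 - 9128) = -36985/(-8137) = -36985*(-1/8137) = 36985/8137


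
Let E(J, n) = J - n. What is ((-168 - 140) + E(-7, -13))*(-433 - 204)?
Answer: 192374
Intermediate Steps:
((-168 - 140) + E(-7, -13))*(-433 - 204) = ((-168 - 140) + (-7 - 1*(-13)))*(-433 - 204) = (-308 + (-7 + 13))*(-637) = (-308 + 6)*(-637) = -302*(-637) = 192374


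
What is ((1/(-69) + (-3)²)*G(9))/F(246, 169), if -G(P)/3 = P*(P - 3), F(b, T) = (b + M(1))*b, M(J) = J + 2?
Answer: -1860/78269 ≈ -0.023764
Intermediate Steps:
M(J) = 2 + J
F(b, T) = b*(3 + b) (F(b, T) = (b + (2 + 1))*b = (b + 3)*b = (3 + b)*b = b*(3 + b))
G(P) = -3*P*(-3 + P) (G(P) = -3*P*(P - 3) = -3*P*(-3 + P))
((1/(-69) + (-3)²)*G(9))/F(246, 169) = ((1/(-69) + (-3)²)*(3*9*(3 - 1*9)))/((246*(3 + 246))) = ((-1/69 + 9)*(3*9*(3 - 9)))/((246*249)) = (620*(3*9*(-6))/69)/61254 = ((620/69)*(-162))*(1/61254) = -33480/23*1/61254 = -1860/78269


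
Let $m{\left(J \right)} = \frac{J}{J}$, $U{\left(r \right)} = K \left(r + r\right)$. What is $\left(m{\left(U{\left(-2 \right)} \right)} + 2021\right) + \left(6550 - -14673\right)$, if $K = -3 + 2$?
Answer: $23245$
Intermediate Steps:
$K = -1$
$U{\left(r \right)} = - 2 r$ ($U{\left(r \right)} = - (r + r) = - 2 r$)
$m{\left(J \right)} = 1$
$\left(m{\left(U{\left(-2 \right)} \right)} + 2021\right) + \left(6550 - -14673\right) = \left(1 + 2021\right) + \left(6550 - -14673\right) = 2022 + \left(6550 + 14673\right) = 2022 + 21223 = 23245$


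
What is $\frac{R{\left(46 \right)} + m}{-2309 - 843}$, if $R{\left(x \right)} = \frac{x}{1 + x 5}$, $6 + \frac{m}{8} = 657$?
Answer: $- \frac{601547}{364056} \approx -1.6523$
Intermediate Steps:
$m = 5208$ ($m = -48 + 8 \cdot 657 = -48 + 5256 = 5208$)
$R{\left(x \right)} = \frac{x}{1 + 5 x}$
$\frac{R{\left(46 \right)} + m}{-2309 - 843} = \frac{\frac{46}{1 + 5 \cdot 46} + 5208}{-2309 - 843} = \frac{\frac{46}{1 + 230} + 5208}{-3152} = \left(\frac{46}{231} + 5208\right) \left(- \frac{1}{3152}\right) = \frac{1203094}{231} \left(- \frac{1}{3152}\right) = - \frac{601547}{364056}$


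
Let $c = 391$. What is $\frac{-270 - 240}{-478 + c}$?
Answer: $\frac{170}{29} \approx 5.8621$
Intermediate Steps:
$\frac{-270 - 240}{-478 + c} = \frac{-270 - 240}{-478 + 391} = - \frac{510}{-87} = \left(-510\right) \left(- \frac{1}{87}\right) = \frac{170}{29}$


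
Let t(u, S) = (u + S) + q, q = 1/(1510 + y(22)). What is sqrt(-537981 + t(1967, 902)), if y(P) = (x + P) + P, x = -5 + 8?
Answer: I*sqrt(144138303259)/519 ≈ 731.51*I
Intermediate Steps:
x = 3
y(P) = 3 + 2*P (y(P) = (3 + P) + P = 3 + 2*P)
q = 1/1557 (q = 1/(1510 + (3 + 2*22)) = 1/(1510 + (3 + 44)) = 1/(1510 + 47) = 1/1557 ≈ 0.00064226)
t(u, S) = 1/1557 + S + u (t(u, S) = (u + S) + 1/1557 = (S + u) + 1/1557 = 1/1557 + S + u)
sqrt(-537981 + t(1967, 902)) = sqrt(-537981 + (1/1557 + 902 + 1967)) = sqrt(-537981 + 4467034/1557) = sqrt(-833169383/1557) = I*sqrt(144138303259)/519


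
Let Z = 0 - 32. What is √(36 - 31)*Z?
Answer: -32*√5 ≈ -71.554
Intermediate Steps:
Z = -32
√(36 - 31)*Z = √(36 - 31)*(-32) = √5*(-32) = -32*√5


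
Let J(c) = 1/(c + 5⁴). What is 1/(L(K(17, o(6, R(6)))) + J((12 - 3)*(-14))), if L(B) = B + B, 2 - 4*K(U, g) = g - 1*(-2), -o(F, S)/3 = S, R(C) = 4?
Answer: 499/2995 ≈ 0.16661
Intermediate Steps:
o(F, S) = -3*S
K(U, g) = -g/4 (K(U, g) = ½ - (g - 1*(-2))/4 = ½ - (g + 2)/4 = ½ - (2 + g)/4 = ½ + (-½ - g/4) = -g/4)
L(B) = 2*B
J(c) = 1/(625 + c) (J(c) = 1/(c + 625) = 1/(625 + c))
1/(L(K(17, o(6, R(6)))) + J((12 - 3)*(-14))) = 1/(2*(-(-3)*4/4) + 1/(625 + (12 - 3)*(-14))) = 1/(2*(-¼*(-12)) + 1/(625 + 9*(-14))) = 1/(2*3 + 1/(625 - 126)) = 1/(6 + 1/499) = 1/(2995/499) = 499/2995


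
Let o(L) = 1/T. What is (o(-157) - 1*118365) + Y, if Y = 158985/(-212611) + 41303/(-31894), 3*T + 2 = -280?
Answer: -18862246622588934/159353857999 ≈ -1.1837e+5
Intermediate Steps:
T = -94 (T = -⅔ + (⅓)*(-280) = -⅔ - 280/3 = -94)
o(L) = -1/94 (o(L) = 1/(-94) = -1/94)
Y = -13852139723/6781015234 (Y = 158985*(-1/212611) + 41303*(-1/31894) = -158985/212611 - 41303/31894 = -13852139723/6781015234 ≈ -2.0428)
(o(-157) - 1*118365) + Y = (-1/94 - 1*118365) - 13852139723/6781015234 = (-1/94 - 118365) - 13852139723/6781015234 = -11126311/94 - 13852139723/6781015234 = -18862246622588934/159353857999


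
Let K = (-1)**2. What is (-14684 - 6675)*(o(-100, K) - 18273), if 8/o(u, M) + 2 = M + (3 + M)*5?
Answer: 7415396261/19 ≈ 3.9028e+8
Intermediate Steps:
K = 1
o(u, M) = 8/(13 + 6*M) (o(u, M) = 8/(-2 + (M + (3 + M)*5)) = 8/(-2 + (M + (15 + 5*M))) = 8/(-2 + (15 + 6*M)) = 8/(13 + 6*M))
(-14684 - 6675)*(o(-100, K) - 18273) = (-14684 - 6675)*(8/(13 + 6*1) - 18273) = -21359*(8/(13 + 6) - 18273) = -21359*(8/19 - 18273) = -21359*(-347179/19) = 7415396261/19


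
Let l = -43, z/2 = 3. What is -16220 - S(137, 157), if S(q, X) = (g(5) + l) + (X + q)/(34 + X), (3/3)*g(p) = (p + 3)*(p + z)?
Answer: -3106909/191 ≈ -16267.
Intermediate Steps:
z = 6 (z = 2*3 = 6)
g(p) = (3 + p)*(6 + p) (g(p) = (p + 3)*(p + 6) = (3 + p)*(6 + p))
S(q, X) = 45 + (X + q)/(34 + X) (S(q, X) = ((18 + 5**2 + 9*5) - 43) + (X + q)/(34 + X) = ((18 + 25 + 45) - 43) + (X + q)/(34 + X) = (88 - 43) + (X + q)/(34 + X) = 45 + (X + q)/(34 + X))
-16220 - S(137, 157) = -16220 - (1530 + 137 + 46*157)/(34 + 157) = -16220 - (1530 + 137 + 7222)/191 = -16220 - 8889/191 = -3106909/191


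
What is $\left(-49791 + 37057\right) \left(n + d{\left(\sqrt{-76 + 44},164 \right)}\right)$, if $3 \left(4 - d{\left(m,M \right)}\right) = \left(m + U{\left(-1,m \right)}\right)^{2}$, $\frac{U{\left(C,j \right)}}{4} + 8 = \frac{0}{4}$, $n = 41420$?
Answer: $- \frac{1569847520}{3} - \frac{3259904 i \sqrt{2}}{3} \approx -5.2328 \cdot 10^{8} - 1.5367 \cdot 10^{6} i$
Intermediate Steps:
$U{\left(C,j \right)} = -32$ ($U{\left(C,j \right)} = -32 + 4 \cdot \frac{0}{4} = -32 + 4 \cdot 0 \cdot \frac{1}{4} = -32 + 4 \cdot 0 = -32 + 0 = -32$)
$d{\left(m,M \right)} = 4 - \frac{\left(-32 + m\right)^{2}}{3}$ ($d{\left(m,M \right)} = 4 - \frac{\left(m - 32\right)^{2}}{3} = 4 - \frac{\left(-32 + m\right)^{2}}{3}$)
$\left(-49791 + 37057\right) \left(n + d{\left(\sqrt{-76 + 44},164 \right)}\right) = \left(-49791 + 37057\right) \left(41420 + \left(4 - \frac{\left(-32 + \sqrt{-76 + 44}\right)^{2}}{3}\right)\right) = - 12734 \left(41420 + \left(4 - \frac{\left(-32 + \sqrt{-32}\right)^{2}}{3}\right)\right) = - 12734 \left(41420 + \left(4 - \frac{\left(-32 + 4 i \sqrt{2}\right)^{2}}{3}\right)\right) = - 12734 \left(41424 - \frac{\left(-32 + 4 i \sqrt{2}\right)^{2}}{3}\right) = -527493216 + \frac{12734 \left(-32 + 4 i \sqrt{2}\right)^{2}}{3}$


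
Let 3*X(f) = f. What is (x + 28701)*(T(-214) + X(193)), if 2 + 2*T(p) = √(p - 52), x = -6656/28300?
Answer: 7716200618/4245 + 203057911*I*√266/14150 ≈ 1.8177e+6 + 2.3405e+5*I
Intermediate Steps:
x = -1664/7075 (x = -6656*1/28300 = -1664/7075 ≈ -0.23519)
X(f) = f/3
T(p) = -1 + √(-52 + p)/2 (T(p) = -1 + √(p - 52)/2 = -1 + √(-52 + p)/2)
(x + 28701)*(T(-214) + X(193)) = (-1664/7075 + 28701)*((-1 + √(-52 - 214)/2) + (⅓)*193) = 203057911*((-1 + √(-266)/2) + 193/3)/7075 = 203057911*((-1 + (I*√266)/2) + 193/3)/7075 = 203057911*((-1 + I*√266/2) + 193/3)/7075 = 203057911*(190/3 + I*√266/2)/7075 = 7716200618/4245 + 203057911*I*√266/14150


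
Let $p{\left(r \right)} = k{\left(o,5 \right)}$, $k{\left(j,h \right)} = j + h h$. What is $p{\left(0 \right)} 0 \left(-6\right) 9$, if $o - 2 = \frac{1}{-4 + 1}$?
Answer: $0$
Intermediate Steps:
$o = \frac{5}{3}$ ($o = 2 + \frac{1}{-4 + 1} = 2 + \frac{1}{-3} = 2 - \frac{1}{3} = \frac{5}{3} \approx 1.6667$)
$k{\left(j,h \right)} = j + h^{2}$
$p{\left(r \right)} = \frac{80}{3}$ ($p{\left(r \right)} = \frac{5}{3} + 5^{2} = \frac{5}{3} + 25 = \frac{80}{3}$)
$p{\left(0 \right)} 0 \left(-6\right) 9 = \frac{80}{3} \cdot 0 \left(-6\right) 9 = 0 \left(-6\right) 9 = 0 \cdot 9 = 0$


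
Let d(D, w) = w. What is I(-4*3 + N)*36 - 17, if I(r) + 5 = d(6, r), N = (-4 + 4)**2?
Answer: -629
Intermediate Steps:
N = 0 (N = 0**2 = 0)
I(r) = -5 + r
I(-4*3 + N)*36 - 17 = (-5 + (-4*3 + 0))*36 - 17 = (-5 + (-12 + 0))*36 - 17 = (-5 - 12)*36 - 17 = -17*36 - 17 = -612 - 17 = -629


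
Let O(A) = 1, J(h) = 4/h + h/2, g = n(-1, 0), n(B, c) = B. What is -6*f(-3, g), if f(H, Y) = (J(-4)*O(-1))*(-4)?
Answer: -72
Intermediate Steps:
g = -1
J(h) = h/2 + 4/h (J(h) = 4/h + h*(1/2) = 4/h + h/2 = h/2 + 4/h)
f(H, Y) = 12 (f(H, Y) = (((1/2)*(-4) + 4/(-4))*1)*(-4) = ((-2 + 4*(-1/4))*1)*(-4) = ((-2 - 1)*1)*(-4) = -3*1*(-4) = -3*(-4) = 12)
-6*f(-3, g) = -6*12 = -72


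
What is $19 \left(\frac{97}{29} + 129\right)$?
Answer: $\frac{72922}{29} \approx 2514.6$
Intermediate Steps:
$19 \left(\frac{97}{29} + 129\right) = 19 \cdot \frac{3838}{29} = \frac{72922}{29}$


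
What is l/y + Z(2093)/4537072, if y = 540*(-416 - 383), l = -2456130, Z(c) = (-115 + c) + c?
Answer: 8076373279/1418525424 ≈ 5.6935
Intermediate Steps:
Z(c) = -115 + 2*c
y = -431460 (y = 540*(-799) = -431460)
l/y + Z(2093)/4537072 = -2456130/(-431460) + (-115 + 2*2093)/4537072 = -2456130*(-1/431460) + (-115 + 4186)*(1/4537072) = 81871/14382 + 4071*(1/4537072) = 81871/14382 + 177/197264 = 8076373279/1418525424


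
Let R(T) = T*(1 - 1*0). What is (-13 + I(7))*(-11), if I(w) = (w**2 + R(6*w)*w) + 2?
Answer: -3652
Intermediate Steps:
R(T) = T (R(T) = T*(1 + 0) = T*1 = T)
I(w) = 2 + 7*w**2 (I(w) = (w**2 + (6*w)*w) + 2 = (w**2 + 6*w**2) + 2 = 7*w**2 + 2 = 2 + 7*w**2)
(-13 + I(7))*(-11) = (-13 + (2 + 7*7**2))*(-11) = (-13 + (2 + 7*49))*(-11) = (-13 + (2 + 343))*(-11) = (-13 + 345)*(-11) = 332*(-11) = -3652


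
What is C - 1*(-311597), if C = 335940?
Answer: 647537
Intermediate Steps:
C - 1*(-311597) = 335940 - 1*(-311597) = 335940 + 311597 = 647537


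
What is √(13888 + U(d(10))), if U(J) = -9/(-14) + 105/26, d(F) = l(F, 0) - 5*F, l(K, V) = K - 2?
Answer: √115045294/91 ≈ 117.87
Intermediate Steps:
l(K, V) = -2 + K
d(F) = -2 - 4*F (d(F) = (-2 + F) - 5*F = -2 - 4*F)
U(J) = 426/91 (U(J) = -9*(-1/14) + 105*(1/26) = 9/14 + 105/26 = 426/91)
√(13888 + U(d(10))) = √(13888 + 426/91) = √(1264234/91) = √115045294/91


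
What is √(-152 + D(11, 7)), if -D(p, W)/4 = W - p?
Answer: 2*I*√34 ≈ 11.662*I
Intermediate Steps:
D(p, W) = -4*W + 4*p (D(p, W) = -4*(W - p) = -4*W + 4*p)
√(-152 + D(11, 7)) = √(-152 + (-4*7 + 4*11)) = √(-152 + (-28 + 44)) = √(-152 + 16) = √(-136) = 2*I*√34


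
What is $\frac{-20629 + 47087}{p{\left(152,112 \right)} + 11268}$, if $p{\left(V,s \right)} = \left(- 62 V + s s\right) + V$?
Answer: $\frac{13229}{7270} \approx 1.8197$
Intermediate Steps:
$p{\left(V,s \right)} = s^{2} - 61 V$ ($p{\left(V,s \right)} = \left(- 62 V + s^{2}\right) + V = \left(s^{2} - 62 V\right) + V = s^{2} - 61 V$)
$\frac{-20629 + 47087}{p{\left(152,112 \right)} + 11268} = \frac{-20629 + 47087}{\left(112^{2} - 9272\right) + 11268} = \frac{26458}{\left(12544 - 9272\right) + 11268} = \frac{26458}{3272 + 11268} = \frac{26458}{14540} = 26458 \cdot \frac{1}{14540} = \frac{13229}{7270}$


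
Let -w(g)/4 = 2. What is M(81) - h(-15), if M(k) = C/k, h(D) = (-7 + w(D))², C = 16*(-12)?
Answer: -6139/27 ≈ -227.37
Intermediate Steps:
w(g) = -8 (w(g) = -4*2 = -8)
C = -192
h(D) = 225 (h(D) = (-7 - 8)² = (-15)² = 225)
M(k) = -192/k
M(81) - h(-15) = -192/81 - 1*225 = -192*1/81 - 225 = -64/27 - 225 = -6139/27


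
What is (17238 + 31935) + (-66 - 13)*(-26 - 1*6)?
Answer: 51701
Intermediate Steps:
(17238 + 31935) + (-66 - 13)*(-26 - 1*6) = 49173 - 79*(-26 - 6) = 49173 - 79*(-32) = 49173 + 2528 = 51701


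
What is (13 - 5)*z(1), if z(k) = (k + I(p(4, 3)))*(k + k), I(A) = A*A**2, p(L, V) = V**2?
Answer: 11680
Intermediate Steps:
I(A) = A**3
z(k) = 2*k*(729 + k) (z(k) = (k + (3**2)**3)*(k + k) = (k + 9**3)*(2*k) = (k + 729)*(2*k) = (729 + k)*(2*k) = 2*k*(729 + k))
(13 - 5)*z(1) = (13 - 5)*(2*1*(729 + 1)) = 8*(2*1*730) = 8*1460 = 11680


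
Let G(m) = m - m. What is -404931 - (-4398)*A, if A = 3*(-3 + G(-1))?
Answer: -444513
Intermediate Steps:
G(m) = 0
A = -9 (A = 3*(-3 + 0) = 3*(-3) = -9)
-404931 - (-4398)*A = -404931 - (-4398)*(-9) = -404931 - 1*39582 = -404931 - 39582 = -444513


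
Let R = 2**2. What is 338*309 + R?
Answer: 104446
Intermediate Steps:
R = 4
338*309 + R = 338*309 + 4 = 104442 + 4 = 104446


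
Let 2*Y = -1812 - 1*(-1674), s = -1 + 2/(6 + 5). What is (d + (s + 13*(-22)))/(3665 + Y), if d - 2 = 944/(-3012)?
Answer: -2361745/29785668 ≈ -0.079291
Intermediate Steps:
s = -9/11 (s = -1 + 2/11 = -9/11 ≈ -0.81818)
d = 1270/753 (d = 2 + 944/(-3012) = 2 + 944*(-1/3012) = 2 - 236/753 = 1270/753 ≈ 1.6866)
Y = -69 (Y = (-1812 - 1*(-1674))/2 = (-1812 + 1674)/2 = (½)*(-138) = -69)
(d + (s + 13*(-22)))/(3665 + Y) = (1270/753 + (-9/11 + 13*(-22)))/(3665 - 69) = (1270/753 + (-9/11 - 286))/3596 = (1270/753 - 3155/11)*(1/3596) = -2361745/8283*1/3596 = -2361745/29785668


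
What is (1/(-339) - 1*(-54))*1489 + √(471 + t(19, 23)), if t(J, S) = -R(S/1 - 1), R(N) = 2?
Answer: 27256145/339 + √469 ≈ 80423.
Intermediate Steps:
t(J, S) = -2 (t(J, S) = -1*2 = -2)
(1/(-339) - 1*(-54))*1489 + √(471 + t(19, 23)) = (1/(-339) - 1*(-54))*1489 + √(471 - 2) = (-1/339 + 54)*1489 + √469 = (18305/339)*1489 + √469 = 27256145/339 + √469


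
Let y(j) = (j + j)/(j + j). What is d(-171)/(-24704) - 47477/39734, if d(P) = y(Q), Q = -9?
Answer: -586455771/490794368 ≈ -1.1949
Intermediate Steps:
y(j) = 1 (y(j) = (2*j)/((2*j)) = (2*j)*(1/(2*j)) = 1)
d(P) = 1
d(-171)/(-24704) - 47477/39734 = 1/(-24704) - 47477/39734 = 1*(-1/24704) - 47477*1/39734 = -1/24704 - 47477/39734 = -586455771/490794368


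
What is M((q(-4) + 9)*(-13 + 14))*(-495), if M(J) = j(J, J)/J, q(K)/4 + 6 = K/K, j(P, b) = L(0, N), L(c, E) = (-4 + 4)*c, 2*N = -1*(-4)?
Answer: 0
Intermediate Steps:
N = 2 (N = (-1*(-4))/2 = (1/2)*4 = 2)
L(c, E) = 0 (L(c, E) = 0*c = 0)
j(P, b) = 0
q(K) = -20 (q(K) = -24 + 4*(K/K) = -24 + 4*1 = -24 + 4 = -20)
M(J) = 0 (M(J) = 0/J = 0)
M((q(-4) + 9)*(-13 + 14))*(-495) = 0*(-495) = 0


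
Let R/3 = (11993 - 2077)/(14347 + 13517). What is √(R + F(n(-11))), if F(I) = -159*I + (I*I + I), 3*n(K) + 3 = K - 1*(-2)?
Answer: 17*√1345470/774 ≈ 25.477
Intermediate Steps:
n(K) = -⅓ + K/3 (n(K) = -1 + (K - 1*(-2))/3 = -1 + (K + 2)/3 = -1 + (2 + K)/3 = -1 + (⅔ + K/3) = -⅓ + K/3)
F(I) = I² - 158*I (F(I) = -159*I + (I² + I) = -159*I + (I + I²) = I² - 158*I)
R = 2479/2322 (R = 3*((11993 - 2077)/(14347 + 13517)) = 3*(9916/27864) = 3*(9916*(1/27864)) = 3*(2479/6966) = 2479/2322 ≈ 1.0676)
√(R + F(n(-11))) = √(2479/2322 + (-⅓ + (⅓)*(-11))*(-158 + (-⅓ + (⅓)*(-11)))) = √(2479/2322 + (-⅓ - 11/3)*(-158 + (-⅓ - 11/3))) = √(2479/2322 - 4*(-158 - 4)) = √(2479/2322 - 4*(-162)) = √(2479/2322 + 648) = √(1507135/2322) = 17*√1345470/774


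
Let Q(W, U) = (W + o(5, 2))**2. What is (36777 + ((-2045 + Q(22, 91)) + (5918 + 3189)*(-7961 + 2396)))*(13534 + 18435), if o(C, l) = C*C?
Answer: -1619022499066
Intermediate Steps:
o(C, l) = C**2
Q(W, U) = (25 + W)**2 (Q(W, U) = (W + 5**2)**2 = (W + 25)**2 = (25 + W)**2)
(36777 + ((-2045 + Q(22, 91)) + (5918 + 3189)*(-7961 + 2396)))*(13534 + 18435) = (36777 + ((-2045 + (25 + 22)**2) + (5918 + 3189)*(-7961 + 2396)))*(13534 + 18435) = (36777 + ((-2045 + 47**2) + 9107*(-5565)))*31969 = (36777 + ((-2045 + 2209) - 50680455))*31969 = (36777 + (164 - 50680455))*31969 = (36777 - 50680291)*31969 = -50643514*31969 = -1619022499066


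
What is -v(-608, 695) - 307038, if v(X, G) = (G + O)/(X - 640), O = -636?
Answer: -383183365/1248 ≈ -3.0704e+5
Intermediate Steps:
v(X, G) = (-636 + G)/(-640 + X) (v(X, G) = (G - 636)/(X - 640) = (-636 + G)/(-640 + X))
-v(-608, 695) - 307038 = -(-636 + 695)/(-640 - 608) - 307038 = -59/(-1248) - 307038 = -(-1)*59/1248 - 307038 = -1*(-59/1248) - 307038 = 59/1248 - 307038 = -383183365/1248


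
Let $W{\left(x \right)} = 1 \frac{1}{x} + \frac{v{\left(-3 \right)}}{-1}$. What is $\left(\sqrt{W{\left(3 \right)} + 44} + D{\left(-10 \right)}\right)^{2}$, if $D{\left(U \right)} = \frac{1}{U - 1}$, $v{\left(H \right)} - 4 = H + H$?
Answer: $\frac{16822}{363} - \frac{2 \sqrt{417}}{33} \approx 45.104$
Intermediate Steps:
$v{\left(H \right)} = 4 + 2 H$ ($v{\left(H \right)} = 4 + \left(H + H\right) = 4 + 2 H$)
$W{\left(x \right)} = 2 + \frac{1}{x}$ ($W{\left(x \right)} = 1 \frac{1}{x} + \frac{4 + 2 \left(-3\right)}{-1} = \frac{1}{x} + \left(4 - 6\right) \left(-1\right) = \frac{1}{x} - -2 = \frac{1}{x} + 2 = 2 + \frac{1}{x}$)
$D{\left(U \right)} = \frac{1}{-1 + U}$
$\left(\sqrt{W{\left(3 \right)} + 44} + D{\left(-10 \right)}\right)^{2} = \left(\sqrt{\left(2 + \frac{1}{3}\right) + 44} + \frac{1}{-1 - 10}\right)^{2} = \left(\sqrt{\left(2 + \frac{1}{3}\right) + 44} + \frac{1}{-11}\right)^{2} = \left(\sqrt{\frac{7}{3} + 44} - \frac{1}{11}\right)^{2} = \left(\sqrt{\frac{139}{3}} - \frac{1}{11}\right)^{2} = \left(\frac{\sqrt{417}}{3} - \frac{1}{11}\right)^{2} = \left(- \frac{1}{11} + \frac{\sqrt{417}}{3}\right)^{2}$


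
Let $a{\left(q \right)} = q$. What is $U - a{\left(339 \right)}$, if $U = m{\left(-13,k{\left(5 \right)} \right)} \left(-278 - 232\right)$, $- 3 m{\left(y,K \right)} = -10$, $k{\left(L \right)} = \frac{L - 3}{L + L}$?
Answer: $-2039$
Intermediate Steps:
$k{\left(L \right)} = \frac{-3 + L}{2 L}$
$m{\left(y,K \right)} = \frac{10}{3}$ ($m{\left(y,K \right)} = \left(- \frac{1}{3}\right) \left(-10\right) = \frac{10}{3}$)
$U = -1700$ ($U = \frac{10 \left(-278 - 232\right)}{3} = \frac{10}{3} \left(-510\right) = -1700$)
$U - a{\left(339 \right)} = -1700 - 339 = -2039$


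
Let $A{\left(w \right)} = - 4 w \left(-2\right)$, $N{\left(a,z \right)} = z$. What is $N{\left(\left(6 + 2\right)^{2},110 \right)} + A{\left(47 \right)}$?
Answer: $486$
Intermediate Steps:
$A{\left(w \right)} = 8 w$
$N{\left(\left(6 + 2\right)^{2},110 \right)} + A{\left(47 \right)} = 110 + 8 \cdot 47 = 110 + 376 = 486$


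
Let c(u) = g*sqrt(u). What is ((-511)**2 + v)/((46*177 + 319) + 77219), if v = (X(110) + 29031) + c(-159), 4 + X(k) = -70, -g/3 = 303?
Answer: 145039/42840 - 101*I*sqrt(159)/9520 ≈ 3.3856 - 0.13378*I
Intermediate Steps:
g = -909 (g = -3*303 = -909)
c(u) = -909*sqrt(u)
X(k) = -74 (X(k) = -4 - 70 = -74)
v = 28957 - 909*I*sqrt(159) (v = (-74 + 29031) - 909*I*sqrt(159) = 28957 - 909*I*sqrt(159) ≈ 28957.0 - 11462.0*I)
((-511)**2 + v)/((46*177 + 319) + 77219) = ((-511)**2 + (28957 - 909*I*sqrt(159)))/((46*177 + 319) + 77219) = (261121 + (28957 - 909*I*sqrt(159)))/((8142 + 319) + 77219) = (290078 - 909*I*sqrt(159))/(8461 + 77219) = (290078 - 909*I*sqrt(159))/85680 = (290078 - 909*I*sqrt(159))*(1/85680) = 145039/42840 - 101*I*sqrt(159)/9520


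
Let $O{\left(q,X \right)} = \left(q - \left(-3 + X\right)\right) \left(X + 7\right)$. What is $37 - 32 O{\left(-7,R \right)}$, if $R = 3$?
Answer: $2277$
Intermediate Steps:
$O{\left(q,X \right)} = \left(7 + X\right) \left(3 + q - X\right)$ ($O{\left(q,X \right)} = \left(3 + q - X\right) \left(7 + X\right) = \left(7 + X\right) \left(3 + q - X\right)$)
$37 - 32 O{\left(-7,R \right)} = 37 - 32 \left(21 - 3^{2} - 12 + 7 \left(-7\right) + 3 \left(-7\right)\right) = 37 - 32 \left(21 - 9 - 12 - 49 - 21\right) = 37 - -2240 = 37 + 2240 = 2277$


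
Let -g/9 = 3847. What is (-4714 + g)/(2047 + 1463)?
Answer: -39337/3510 ≈ -11.207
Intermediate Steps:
g = -34623 (g = -9*3847 = -34623)
(-4714 + g)/(2047 + 1463) = (-4714 - 34623)/(2047 + 1463) = -39337/3510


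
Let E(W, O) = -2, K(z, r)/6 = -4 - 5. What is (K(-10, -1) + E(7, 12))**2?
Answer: 3136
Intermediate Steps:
K(z, r) = -54 (K(z, r) = 6*(-4 - 5) = 6*(-9) = -54)
(K(-10, -1) + E(7, 12))**2 = (-54 - 2)**2 = (-56)**2 = 3136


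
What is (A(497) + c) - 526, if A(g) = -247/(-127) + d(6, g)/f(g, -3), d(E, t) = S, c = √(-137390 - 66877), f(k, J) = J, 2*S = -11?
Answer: -397933/762 + I*√204267 ≈ -522.22 + 451.96*I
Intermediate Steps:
S = -11/2 (S = (½)*(-11) = -11/2 ≈ -5.5000)
c = I*√204267 (c = √(-204267) = I*√204267 ≈ 451.96*I)
d(E, t) = -11/2
A(g) = 2879/762 (A(g) = -247/(-127) - 11/2/(-3) = -247*(-1/127) - 11/2*(-⅓) = 247/127 + 11/6 = 2879/762)
(A(497) + c) - 526 = (2879/762 + I*√204267) - 526 = -397933/762 + I*√204267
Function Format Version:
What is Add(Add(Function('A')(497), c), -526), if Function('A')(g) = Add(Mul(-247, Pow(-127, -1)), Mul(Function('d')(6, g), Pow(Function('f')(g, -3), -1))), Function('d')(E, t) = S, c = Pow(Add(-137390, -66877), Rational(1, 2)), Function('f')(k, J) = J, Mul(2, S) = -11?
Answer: Add(Rational(-397933, 762), Mul(I, Pow(204267, Rational(1, 2)))) ≈ Add(-522.22, Mul(451.96, I))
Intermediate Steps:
S = Rational(-11, 2) (S = Mul(Rational(1, 2), -11) = Rational(-11, 2) ≈ -5.5000)
c = Mul(I, Pow(204267, Rational(1, 2))) (c = Pow(-204267, Rational(1, 2)) = Mul(I, Pow(204267, Rational(1, 2))) ≈ Mul(451.96, I))
Function('d')(E, t) = Rational(-11, 2)
Function('A')(g) = Rational(2879, 762) (Function('A')(g) = Add(Mul(-247, Pow(-127, -1)), Mul(Rational(-11, 2), Pow(-3, -1))) = Add(Mul(-247, Rational(-1, 127)), Mul(Rational(-11, 2), Rational(-1, 3))) = Add(Rational(247, 127), Rational(11, 6)) = Rational(2879, 762))
Add(Add(Function('A')(497), c), -526) = Add(Add(Rational(2879, 762), Mul(I, Pow(204267, Rational(1, 2)))), -526) = Add(Rational(-397933, 762), Mul(I, Pow(204267, Rational(1, 2))))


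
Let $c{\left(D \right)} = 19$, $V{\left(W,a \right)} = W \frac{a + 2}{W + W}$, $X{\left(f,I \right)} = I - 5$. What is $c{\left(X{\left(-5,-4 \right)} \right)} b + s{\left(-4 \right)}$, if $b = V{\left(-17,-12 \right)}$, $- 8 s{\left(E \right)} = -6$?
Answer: $- \frac{377}{4} \approx -94.25$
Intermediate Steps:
$X{\left(f,I \right)} = -5 + I$
$s{\left(E \right)} = \frac{3}{4}$ ($s{\left(E \right)} = \left(- \frac{1}{8}\right) \left(-6\right) = \frac{3}{4}$)
$V{\left(W,a \right)} = 1 + \frac{a}{2}$ ($V{\left(W,a \right)} = W \frac{2 + a}{2 W} = 1 + \frac{a}{2}$)
$b = -5$ ($b = 1 + \frac{1}{2} \left(-12\right) = 1 - 6 = -5$)
$c{\left(X{\left(-5,-4 \right)} \right)} b + s{\left(-4 \right)} = 19 \left(-5\right) + \frac{3}{4} = -95 + \frac{3}{4} = - \frac{377}{4}$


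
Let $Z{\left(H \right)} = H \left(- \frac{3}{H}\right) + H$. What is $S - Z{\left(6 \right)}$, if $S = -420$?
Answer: $-423$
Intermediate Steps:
$Z{\left(H \right)} = -3 + H$
$S - Z{\left(6 \right)} = -420 - \left(-3 + 6\right) = -420 - 3 = -423$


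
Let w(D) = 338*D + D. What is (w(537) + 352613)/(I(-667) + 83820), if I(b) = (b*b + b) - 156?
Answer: 267328/263943 ≈ 1.0128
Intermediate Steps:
w(D) = 339*D
I(b) = -156 + b + b² (I(b) = (b² + b) - 156 = (b + b²) - 156 = -156 + b + b²)
(w(537) + 352613)/(I(-667) + 83820) = (339*537 + 352613)/((-156 - 667 + (-667)²) + 83820) = (182043 + 352613)/((-156 - 667 + 444889) + 83820) = 534656/(444066 + 83820) = 534656/527886 = 534656*(1/527886) = 267328/263943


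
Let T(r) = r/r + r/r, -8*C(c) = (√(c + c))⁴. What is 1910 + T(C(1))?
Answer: 1912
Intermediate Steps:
C(c) = -c²/2 (C(c) = -(c + c)²/8 = -4*c²/8 = -c²/2)
T(r) = 2 (T(r) = 1 + 1 = 2)
1910 + T(C(1)) = 1910 + 2 = 1912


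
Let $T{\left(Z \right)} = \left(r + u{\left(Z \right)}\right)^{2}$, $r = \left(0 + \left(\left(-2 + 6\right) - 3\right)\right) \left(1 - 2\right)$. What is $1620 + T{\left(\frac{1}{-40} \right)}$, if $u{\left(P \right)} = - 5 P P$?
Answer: $\frac{165991041}{102400} \approx 1621.0$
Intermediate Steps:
$u{\left(P \right)} = - 5 P^{2}$
$r = -1$ ($r = \left(0 + \left(4 - 3\right)\right) \left(-1\right) = \left(0 + 1\right) \left(-1\right) = 1 \left(-1\right) = -1$)
$T{\left(Z \right)} = \left(-1 - 5 Z^{2}\right)^{2}$
$1620 + T{\left(\frac{1}{-40} \right)} = 1620 + \left(1 + 5 \left(\frac{1}{-40}\right)^{2}\right)^{2} = 1620 + \left(1 + 5 \left(- \frac{1}{40}\right)^{2}\right)^{2} = 1620 + \left(1 + 5 \cdot \frac{1}{1600}\right)^{2} = 1620 + \left(1 + \frac{1}{320}\right)^{2} = 1620 + \left(\frac{321}{320}\right)^{2} = 1620 + \frac{103041}{102400} = \frac{165991041}{102400}$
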